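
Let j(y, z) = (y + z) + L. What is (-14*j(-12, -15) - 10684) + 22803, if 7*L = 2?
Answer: 12493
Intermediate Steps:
L = 2/7 (L = (⅐)*2 = 2/7 ≈ 0.28571)
j(y, z) = 2/7 + y + z (j(y, z) = (y + z) + 2/7 = 2/7 + y + z)
(-14*j(-12, -15) - 10684) + 22803 = (-14*(2/7 - 12 - 15) - 10684) + 22803 = (-14*(-187/7) - 10684) + 22803 = (374 - 10684) + 22803 = -10310 + 22803 = 12493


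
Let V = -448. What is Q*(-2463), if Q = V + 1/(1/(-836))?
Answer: 3162492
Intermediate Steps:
Q = -1284 (Q = -448 + 1/(1/(-836)) = -448 + 1/(-1/836) = -448 - 836 = -1284)
Q*(-2463) = -1284*(-2463) = 3162492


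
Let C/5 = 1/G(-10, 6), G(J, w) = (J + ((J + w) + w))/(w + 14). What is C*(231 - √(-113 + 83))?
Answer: -5775/2 + 25*I*√30/2 ≈ -2887.5 + 68.465*I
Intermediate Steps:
G(J, w) = (2*J + 2*w)/(14 + w) (G(J, w) = (J + (J + 2*w))/(14 + w) = (2*J + 2*w)/(14 + w))
C = -25/2 (C = 5/((2*(-10 + 6)/(14 + 6))) = 5/((2*(-4)/20)) = 5/((2*(1/20)*(-4))) = 5/(-⅖) = 5*(-5/2) = -25/2 ≈ -12.500)
C*(231 - √(-113 + 83)) = -25*(231 - √(-113 + 83))/2 = -25*(231 - √(-30))/2 = -25*(231 - I*√30)/2 = -5775/2 + 25*I*√30/2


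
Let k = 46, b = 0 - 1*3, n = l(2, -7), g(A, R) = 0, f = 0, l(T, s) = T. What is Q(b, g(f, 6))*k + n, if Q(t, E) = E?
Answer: 2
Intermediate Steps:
n = 2
b = -3 (b = 0 - 3 = -3)
Q(b, g(f, 6))*k + n = 0*46 + 2 = 0 + 2 = 2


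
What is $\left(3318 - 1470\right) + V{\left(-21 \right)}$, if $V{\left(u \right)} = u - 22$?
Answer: $1805$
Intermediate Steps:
$V{\left(u \right)} = -22 + u$ ($V{\left(u \right)} = u - 22 = -22 + u$)
$\left(3318 - 1470\right) + V{\left(-21 \right)} = \left(3318 - 1470\right) - 43 = 1848 - 43 = 1805$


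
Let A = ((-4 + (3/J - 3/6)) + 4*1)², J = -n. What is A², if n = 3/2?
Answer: 625/16 ≈ 39.063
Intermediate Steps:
n = 3/2 (n = 3*(½) = 3/2 ≈ 1.5000)
J = -3/2 (J = -1*3/2 = -3/2 ≈ -1.5000)
A = 25/4 (A = ((-4 + (3/(-3/2) - 3/6)) + 4*1)² = ((-4 + (3*(-⅔) - 3*⅙)) + 4)² = ((-4 + (-2 - ½)) + 4)² = ((-4 - 5/2) + 4)² = (-13/2 + 4)² = (-5/2)² = 25/4 ≈ 6.2500)
A² = (25/4)² = 625/16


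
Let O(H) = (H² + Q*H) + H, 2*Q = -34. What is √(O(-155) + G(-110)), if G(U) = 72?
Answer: 3*√2953 ≈ 163.02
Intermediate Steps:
Q = -17 (Q = (½)*(-34) = -17)
O(H) = H² - 16*H (O(H) = (H² - 17*H) + H = H² - 16*H)
√(O(-155) + G(-110)) = √(-155*(-16 - 155) + 72) = √(-155*(-171) + 72) = √(26505 + 72) = √26577 = 3*√2953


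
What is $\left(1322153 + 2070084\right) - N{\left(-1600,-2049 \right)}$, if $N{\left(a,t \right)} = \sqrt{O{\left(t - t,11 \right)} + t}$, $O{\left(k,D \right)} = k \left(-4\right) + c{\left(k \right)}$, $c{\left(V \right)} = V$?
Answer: $3392237 - i \sqrt{2049} \approx 3.3922 \cdot 10^{6} - 45.266 i$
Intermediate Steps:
$O{\left(k,D \right)} = - 3 k$ ($O{\left(k,D \right)} = k \left(-4\right) + k = - 4 k + k = - 3 k$)
$N{\left(a,t \right)} = \sqrt{t}$ ($N{\left(a,t \right)} = \sqrt{- 3 \left(t - t\right) + t} = \sqrt{\left(-3\right) 0 + t} = \sqrt{0 + t} = \sqrt{t}$)
$\left(1322153 + 2070084\right) - N{\left(-1600,-2049 \right)} = \left(1322153 + 2070084\right) - \sqrt{-2049} = 3392237 - i \sqrt{2049}$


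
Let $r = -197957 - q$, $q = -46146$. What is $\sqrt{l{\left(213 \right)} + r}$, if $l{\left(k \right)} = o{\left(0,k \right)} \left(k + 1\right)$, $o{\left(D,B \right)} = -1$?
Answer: $5 i \sqrt{6081} \approx 389.9 i$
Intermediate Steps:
$r = -151811$ ($r = -197957 - -46146 = -197957 + 46146 = -151811$)
$l{\left(k \right)} = -1 - k$ ($l{\left(k \right)} = - (k + 1) = - (1 + k) = -1 - k$)
$\sqrt{l{\left(213 \right)} + r} = \sqrt{\left(-1 - 213\right) - 151811} = \sqrt{-214 - 151811} = \sqrt{-152025} = 5 i \sqrt{6081}$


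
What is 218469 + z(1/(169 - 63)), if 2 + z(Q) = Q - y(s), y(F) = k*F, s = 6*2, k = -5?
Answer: 23163863/106 ≈ 2.1853e+5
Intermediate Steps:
s = 12
y(F) = -5*F
z(Q) = 58 + Q (z(Q) = -2 + (Q - (-5)*12) = -2 + (Q - 1*(-60)) = -2 + (Q + 60) = -2 + (60 + Q) = 58 + Q)
218469 + z(1/(169 - 63)) = 218469 + (58 + 1/(169 - 63)) = 218469 + (58 + 1/106) = 218469 + 6149/106 = 23163863/106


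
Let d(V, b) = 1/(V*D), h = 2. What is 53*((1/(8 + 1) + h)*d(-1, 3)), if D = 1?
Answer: -1007/9 ≈ -111.89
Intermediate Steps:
d(V, b) = 1/V (d(V, b) = 1/(V*1) = 1/V)
53*((1/(8 + 1) + h)*d(-1, 3)) = 53*((1/(8 + 1) + 2)/(-1)) = 53*((1/9 + 2)*(-1)) = 53*((19/9)*(-1)) = 53*(-19/9) = -1007/9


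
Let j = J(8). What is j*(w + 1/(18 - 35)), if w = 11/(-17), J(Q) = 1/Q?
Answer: -3/34 ≈ -0.088235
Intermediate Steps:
j = ⅛ (j = 1/8 = ⅛ ≈ 0.12500)
w = -11/17 (w = 11*(-1/17) = -11/17 ≈ -0.64706)
j*(w + 1/(18 - 35)) = (-11/17 + 1/(18 - 35))/8 = (-11/17 + 1/(-17))/8 = (-11/17 - 1/17)/8 = (⅛)*(-12/17) = -3/34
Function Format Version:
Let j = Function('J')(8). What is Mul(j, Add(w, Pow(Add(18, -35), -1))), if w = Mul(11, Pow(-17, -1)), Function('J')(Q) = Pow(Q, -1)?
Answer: Rational(-3, 34) ≈ -0.088235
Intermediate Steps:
j = Rational(1, 8) (j = Pow(8, -1) = Rational(1, 8) ≈ 0.12500)
w = Rational(-11, 17) (w = Mul(11, Rational(-1, 17)) = Rational(-11, 17) ≈ -0.64706)
Mul(j, Add(w, Pow(Add(18, -35), -1))) = Mul(Rational(1, 8), Add(Rational(-11, 17), Pow(Add(18, -35), -1))) = Mul(Rational(1, 8), Add(Rational(-11, 17), Pow(-17, -1))) = Mul(Rational(1, 8), Add(Rational(-11, 17), Rational(-1, 17))) = Mul(Rational(1, 8), Rational(-12, 17)) = Rational(-3, 34)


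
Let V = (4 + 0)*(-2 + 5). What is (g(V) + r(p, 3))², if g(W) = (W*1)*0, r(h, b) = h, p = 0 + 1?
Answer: 1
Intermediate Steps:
p = 1
V = 12 (V = 4*3 = 12)
g(W) = 0 (g(W) = W*0 = 0)
(g(V) + r(p, 3))² = (0 + 1)² = 1² = 1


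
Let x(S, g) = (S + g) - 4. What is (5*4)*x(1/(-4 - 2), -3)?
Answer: -430/3 ≈ -143.33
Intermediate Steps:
x(S, g) = -4 + S + g
(5*4)*x(1/(-4 - 2), -3) = (5*4)*(-4 + 1/(-4 - 2) - 3) = 20*(-4 + 1/(-6) - 3) = 20*(-4 - 1/6 - 3) = 20*(-43/6) = -430/3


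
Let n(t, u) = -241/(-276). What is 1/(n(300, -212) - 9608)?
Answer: -276/2651567 ≈ -0.00010409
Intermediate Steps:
n(t, u) = 241/276 (n(t, u) = -241*(-1/276) = 241/276)
1/(n(300, -212) - 9608) = 1/(241/276 - 9608) = 1/(-2651567/276) = -276/2651567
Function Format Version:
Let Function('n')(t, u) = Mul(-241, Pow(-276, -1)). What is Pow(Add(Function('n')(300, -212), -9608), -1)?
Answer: Rational(-276, 2651567) ≈ -0.00010409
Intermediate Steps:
Function('n')(t, u) = Rational(241, 276) (Function('n')(t, u) = Mul(-241, Rational(-1, 276)) = Rational(241, 276))
Pow(Add(Function('n')(300, -212), -9608), -1) = Pow(Add(Rational(241, 276), -9608), -1) = Pow(Rational(-2651567, 276), -1) = Rational(-276, 2651567)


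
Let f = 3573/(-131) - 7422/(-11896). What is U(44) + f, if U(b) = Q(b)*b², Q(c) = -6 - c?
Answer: -75446164463/779188 ≈ -96827.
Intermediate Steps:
U(b) = b²*(-6 - b) (U(b) = (-6 - b)*b² = b²*(-6 - b))
f = -20766063/779188 (f = 3573*(-1/131) - 7422*(-1/11896) = -3573/131 + 3711/5948 = -20766063/779188 ≈ -26.651)
U(44) + f = 44²*(-6 - 1*44) - 20766063/779188 = 1936*(-6 - 44) - 20766063/779188 = 1936*(-50) - 20766063/779188 = -96800 - 20766063/779188 = -75446164463/779188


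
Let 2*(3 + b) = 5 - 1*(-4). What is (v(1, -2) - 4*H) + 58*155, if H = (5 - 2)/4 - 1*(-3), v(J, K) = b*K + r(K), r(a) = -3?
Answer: 8969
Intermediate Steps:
b = 3/2 (b = -3 + (5 - 1*(-4))/2 = -3 + (5 + 4)/2 = -3 + (½)*9 = -3 + 9/2 = 3/2 ≈ 1.5000)
v(J, K) = -3 + 3*K/2 (v(J, K) = 3*K/2 - 3 = -3 + 3*K/2)
H = 15/4 (H = 3*(¼) + 3 = ¾ + 3 = 15/4 ≈ 3.7500)
(v(1, -2) - 4*H) + 58*155 = ((-3 + (3/2)*(-2)) - 4*15/4) + 58*155 = ((-3 - 3) - 15) + 8990 = (-6 - 15) + 8990 = -21 + 8990 = 8969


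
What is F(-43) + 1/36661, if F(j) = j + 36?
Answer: -256626/36661 ≈ -7.0000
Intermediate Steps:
F(j) = 36 + j
F(-43) + 1/36661 = (36 - 43) + 1/36661 = -7 + 1/36661 = -256626/36661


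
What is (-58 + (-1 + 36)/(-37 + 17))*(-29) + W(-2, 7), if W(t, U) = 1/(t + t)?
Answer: 3465/2 ≈ 1732.5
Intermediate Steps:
W(t, U) = 1/(2*t)
(-58 + (-1 + 36)/(-37 + 17))*(-29) + W(-2, 7) = (-58 + (-1 + 36)/(-37 + 17))*(-29) + (1/2)/(-2) = (-58 + 35/(-20))*(-29) + (1/2)*(-1/2) = (-58 + 35*(-1/20))*(-29) - 1/4 = (-58 - 7/4)*(-29) - 1/4 = -239/4*(-29) - 1/4 = 6931/4 - 1/4 = 3465/2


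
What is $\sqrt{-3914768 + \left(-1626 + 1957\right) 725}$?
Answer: $i \sqrt{3674793} \approx 1917.0 i$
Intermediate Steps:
$\sqrt{-3914768 + \left(-1626 + 1957\right) 725} = \sqrt{-3914768 + 331 \cdot 725} = \sqrt{-3914768 + 239975} = \sqrt{-3674793} = i \sqrt{3674793}$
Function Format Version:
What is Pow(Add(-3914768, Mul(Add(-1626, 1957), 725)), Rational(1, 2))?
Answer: Mul(I, Pow(3674793, Rational(1, 2))) ≈ Mul(1917.0, I)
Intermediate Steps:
Pow(Add(-3914768, Mul(Add(-1626, 1957), 725)), Rational(1, 2)) = Pow(Add(-3914768, Mul(331, 725)), Rational(1, 2)) = Pow(Add(-3914768, 239975), Rational(1, 2)) = Pow(-3674793, Rational(1, 2)) = Mul(I, Pow(3674793, Rational(1, 2)))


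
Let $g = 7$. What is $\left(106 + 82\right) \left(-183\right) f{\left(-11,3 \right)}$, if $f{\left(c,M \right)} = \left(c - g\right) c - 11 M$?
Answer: $-5676660$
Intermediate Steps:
$f{\left(c,M \right)} = - 11 M + c \left(-7 + c\right)$ ($f{\left(c,M \right)} = \left(c - 7\right) c - 11 M = \left(-7 + c\right) c - 11 M = c \left(-7 + c\right) - 11 M = - 11 M + c \left(-7 + c\right)$)
$\left(106 + 82\right) \left(-183\right) f{\left(-11,3 \right)} = \left(106 + 82\right) \left(-183\right) \left(\left(-11\right)^{2} - 33 - -77\right) = 188 \left(-183\right) \left(121 - 33 + 77\right) = \left(-34404\right) 165 = -5676660$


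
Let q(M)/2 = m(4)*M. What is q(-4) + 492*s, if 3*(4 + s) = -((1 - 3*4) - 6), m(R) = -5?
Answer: 860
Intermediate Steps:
s = 5/3 (s = -4 + (-((1 - 3*4) - 6))/3 = -4 + (-((1 - 12) - 6))/3 = -4 + (-(-11 - 6))/3 = -4 + (-1*(-17))/3 = -4 + (1/3)*17 = -4 + 17/3 = 5/3 ≈ 1.6667)
q(M) = -10*M (q(M) = 2*(-5*M) = -10*M)
q(-4) + 492*s = -10*(-4) + 492*(5/3) = 40 + 820 = 860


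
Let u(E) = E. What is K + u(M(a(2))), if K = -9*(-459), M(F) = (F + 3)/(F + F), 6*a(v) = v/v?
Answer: 8281/2 ≈ 4140.5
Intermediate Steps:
a(v) = 1/6 (a(v) = (v/v)/6 = (1/6)*1 = 1/6)
M(F) = (3 + F)/(2*F) (M(F) = (3 + F)/((2*F)) = (3 + F)*(1/(2*F)) = (3 + F)/(2*F))
K = 4131
K + u(M(a(2))) = 4131 + (3 + 1/6)/(2*(1/6)) = 4131 + (1/2)*6*(19/6) = 4131 + 19/2 = 8281/2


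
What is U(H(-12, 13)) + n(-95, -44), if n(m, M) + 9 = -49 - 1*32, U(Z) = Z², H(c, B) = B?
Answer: 79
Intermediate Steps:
n(m, M) = -90 (n(m, M) = -9 + (-49 - 1*32) = -9 + (-49 - 32) = -9 - 81 = -90)
U(H(-12, 13)) + n(-95, -44) = 13² - 90 = 169 - 90 = 79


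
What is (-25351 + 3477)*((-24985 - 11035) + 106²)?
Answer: 542125216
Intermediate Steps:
(-25351 + 3477)*((-24985 - 11035) + 106²) = -21874*(-36020 + 11236) = -21874*(-24784) = 542125216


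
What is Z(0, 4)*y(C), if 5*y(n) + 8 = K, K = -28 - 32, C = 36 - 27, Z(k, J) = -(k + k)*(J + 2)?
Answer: 0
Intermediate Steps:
Z(k, J) = -2*k*(2 + J)
C = 9
K = -60
y(n) = -68/5 (y(n) = -8/5 + (⅕)*(-60) = -8/5 - 12 = -68/5)
Z(0, 4)*y(C) = -2*0*(2 + 4)*(-68/5) = -2*0*6*(-68/5) = 0*(-68/5) = 0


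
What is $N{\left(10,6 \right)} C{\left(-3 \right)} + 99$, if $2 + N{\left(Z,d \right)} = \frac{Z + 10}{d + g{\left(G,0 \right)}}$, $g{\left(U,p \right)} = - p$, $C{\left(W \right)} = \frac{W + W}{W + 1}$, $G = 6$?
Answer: $103$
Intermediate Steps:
$C{\left(W \right)} = \frac{2 W}{1 + W}$
$N{\left(Z,d \right)} = -2 + \frac{10 + Z}{d}$ ($N{\left(Z,d \right)} = -2 + \frac{Z + 10}{d - 0} = -2 + \frac{10 + Z}{d + 0} = -2 + \frac{10 + Z}{d}$)
$N{\left(10,6 \right)} C{\left(-3 \right)} + 99 = \frac{10 + 10 - 12}{6} \cdot 2 \left(-3\right) \frac{1}{1 - 3} + 99 = \frac{10 + 10 - 12}{6} \cdot 2 \left(-3\right) \frac{1}{-2} + 99 = \frac{1}{6} \cdot 8 \cdot 2 \left(-3\right) \left(- \frac{1}{2}\right) + 99 = \frac{4}{3} \cdot 3 + 99 = 4 + 99 = 103$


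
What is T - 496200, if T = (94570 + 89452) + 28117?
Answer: -284061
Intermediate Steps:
T = 212139 (T = 184022 + 28117 = 212139)
T - 496200 = 212139 - 496200 = -284061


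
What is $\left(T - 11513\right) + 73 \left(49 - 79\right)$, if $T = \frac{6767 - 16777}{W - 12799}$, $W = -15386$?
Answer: $- \frac{77241809}{5637} \approx -13703.0$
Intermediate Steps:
$T = \frac{2002}{5637}$ ($T = \frac{6767 - 16777}{-15386 - 12799} = - \frac{10010}{-28185} = \left(-10010\right) \left(- \frac{1}{28185}\right) = \frac{2002}{5637} \approx 0.35515$)
$\left(T - 11513\right) + 73 \left(49 - 79\right) = \left(\frac{2002}{5637} - 11513\right) + 73 \left(49 - 79\right) = - \frac{64896779}{5637} + 73 \left(-30\right) = - \frac{64896779}{5637} - 2190 = - \frac{77241809}{5637}$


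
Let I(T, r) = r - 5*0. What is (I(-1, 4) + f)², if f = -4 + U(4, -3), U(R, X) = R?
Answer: 16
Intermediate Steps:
I(T, r) = r (I(T, r) = r + 0 = r)
f = 0 (f = -4 + 4 = 0)
(I(-1, 4) + f)² = (4 + 0)² = 4² = 16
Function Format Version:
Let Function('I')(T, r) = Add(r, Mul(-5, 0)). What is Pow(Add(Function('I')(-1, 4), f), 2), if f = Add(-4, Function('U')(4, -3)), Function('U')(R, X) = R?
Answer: 16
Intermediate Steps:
Function('I')(T, r) = r (Function('I')(T, r) = Add(r, 0) = r)
f = 0 (f = Add(-4, 4) = 0)
Pow(Add(Function('I')(-1, 4), f), 2) = Pow(Add(4, 0), 2) = Pow(4, 2) = 16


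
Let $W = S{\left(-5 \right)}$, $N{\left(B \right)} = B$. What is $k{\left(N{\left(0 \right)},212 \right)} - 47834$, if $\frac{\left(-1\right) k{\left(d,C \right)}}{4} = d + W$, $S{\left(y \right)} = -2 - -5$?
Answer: $-47846$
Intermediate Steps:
$S{\left(y \right)} = 3$ ($S{\left(y \right)} = -2 + 5 = 3$)
$W = 3$
$k{\left(d,C \right)} = -12 - 4 d$ ($k{\left(d,C \right)} = - 4 \left(d + 3\right) = - 4 \left(3 + d\right) = -12 - 4 d$)
$k{\left(N{\left(0 \right)},212 \right)} - 47834 = \left(-12 - 0\right) - 47834 = \left(-12 + 0\right) - 47834 = -12 - 47834 = -47846$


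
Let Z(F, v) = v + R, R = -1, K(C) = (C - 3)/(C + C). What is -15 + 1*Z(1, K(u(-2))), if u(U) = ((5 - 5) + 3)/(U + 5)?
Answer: -17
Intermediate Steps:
u(U) = 3/(5 + U) (u(U) = (0 + 3)/(5 + U) = 3/(5 + U))
K(C) = (-3 + C)/(2*C) (K(C) = (-3 + C)/((2*C)) = (-3 + C)*(1/(2*C)) = (-3 + C)/(2*C))
Z(F, v) = -1 + v (Z(F, v) = v - 1 = -1 + v)
-15 + 1*Z(1, K(u(-2))) = -15 + 1*(-1 + (-3 + 3/(5 - 2))/(2*((3/(5 - 2))))) = -15 + 1*(-1 + (-3 + 3/3)/(2*((3/3)))) = -15 + 1*(-1 + (-3 + 3*(1/3))/(2*((3*(1/3))))) = -15 + 1*(-1 + (1/2)*(-3 + 1)/1) = -15 + 1*(-1 + (1/2)*1*(-2)) = -15 + 1*(-1 - 1) = -15 + 1*(-2) = -15 - 2 = -17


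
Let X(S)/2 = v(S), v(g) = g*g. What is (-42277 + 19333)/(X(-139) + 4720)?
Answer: -3824/7227 ≈ -0.52913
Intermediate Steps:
v(g) = g²
X(S) = 2*S²
(-42277 + 19333)/(X(-139) + 4720) = (-42277 + 19333)/(2*(-139)² + 4720) = -22944/(2*19321 + 4720) = -22944/(38642 + 4720) = -22944/43362 = -22944*1/43362 = -3824/7227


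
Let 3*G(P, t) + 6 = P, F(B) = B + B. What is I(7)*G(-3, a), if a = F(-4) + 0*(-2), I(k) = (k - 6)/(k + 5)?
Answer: -¼ ≈ -0.25000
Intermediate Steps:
F(B) = 2*B
I(k) = (-6 + k)/(5 + k)
a = -8 (a = 2*(-4) + 0*(-2) = -8 + 0 = -8)
G(P, t) = -2 + P/3
I(7)*G(-3, a) = ((-6 + 7)/(5 + 7))*(-2 + (⅓)*(-3)) = (1/12)*(-2 - 1) = ((1/12)*1)*(-3) = (1/12)*(-3) = -¼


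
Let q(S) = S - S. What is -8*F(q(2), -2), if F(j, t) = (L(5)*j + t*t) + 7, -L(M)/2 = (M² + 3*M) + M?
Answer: -88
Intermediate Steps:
q(S) = 0
L(M) = -8*M - 2*M² (L(M) = -2*((M² + 3*M) + M) = -2*(M² + 4*M) = -8*M - 2*M²)
F(j, t) = 7 + t² - 90*j (F(j, t) = ((-2*5*(4 + 5))*j + t*t) + 7 = ((-2*5*9)*j + t²) + 7 = (-90*j + t²) + 7 = (t² - 90*j) + 7 = 7 + t² - 90*j)
-8*F(q(2), -2) = -8*(7 + (-2)² - 90*0) = -8*(7 + 4 + 0) = -8*11 = -88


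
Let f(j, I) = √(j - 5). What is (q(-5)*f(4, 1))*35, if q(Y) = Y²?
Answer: 875*I ≈ 875.0*I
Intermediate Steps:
f(j, I) = √(-5 + j)
(q(-5)*f(4, 1))*35 = ((-5)²*√(-5 + 4))*35 = (25*√(-1))*35 = (25*I)*35 = 875*I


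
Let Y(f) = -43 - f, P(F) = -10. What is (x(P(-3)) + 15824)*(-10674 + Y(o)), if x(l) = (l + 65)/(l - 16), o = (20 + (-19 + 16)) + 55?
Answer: -4438260141/26 ≈ -1.7070e+8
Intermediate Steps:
o = 72 (o = (20 - 3) + 55 = 17 + 55 = 72)
x(l) = (65 + l)/(-16 + l)
(x(P(-3)) + 15824)*(-10674 + Y(o)) = ((65 - 10)/(-16 - 10) + 15824)*(-10674 + (-43 - 1*72)) = (55/(-26) + 15824)*(-10674 + (-43 - 72)) = (-1/26*55 + 15824)*(-10674 - 115) = (-55/26 + 15824)*(-10789) = (411369/26)*(-10789) = -4438260141/26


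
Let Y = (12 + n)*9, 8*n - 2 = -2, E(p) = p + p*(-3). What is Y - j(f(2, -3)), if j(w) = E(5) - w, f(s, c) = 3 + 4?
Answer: 125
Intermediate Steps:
f(s, c) = 7
E(p) = -2*p (E(p) = p - 3*p = -2*p)
n = 0 (n = ¼ + (⅛)*(-2) = ¼ - ¼ = 0)
j(w) = -10 - w (j(w) = -2*5 - w = -10 - w)
Y = 108 (Y = (12 + 0)*9 = 12*9 = 108)
Y - j(f(2, -3)) = 108 - (-10 - 1*7) = 108 - (-10 - 7) = 108 - 1*(-17) = 108 + 17 = 125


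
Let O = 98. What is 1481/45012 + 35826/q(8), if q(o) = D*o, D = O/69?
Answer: 1986974197/630168 ≈ 3153.1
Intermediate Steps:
D = 98/69 ≈ 1.4203
q(o) = 98*o/69
1481/45012 + 35826/q(8) = 1481/45012 + 35826/(((98/69)*8)) = 1481*(1/45012) + 35826/(784/69) = 1481/45012 + 35826*(69/784) = 1481/45012 + 176571/56 = 1986974197/630168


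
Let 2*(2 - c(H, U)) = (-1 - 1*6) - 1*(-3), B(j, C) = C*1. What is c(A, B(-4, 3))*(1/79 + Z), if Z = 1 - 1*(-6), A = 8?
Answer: 2216/79 ≈ 28.051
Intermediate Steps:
B(j, C) = C
c(H, U) = 4 (c(H, U) = 2 - ((-1 - 1*6) - 1*(-3))/2 = 2 - ((-1 - 6) + 3)/2 = 2 - (-7 + 3)/2 = 2 - ½*(-4) = 2 + 2 = 4)
Z = 7 (Z = 1 + 6 = 7)
c(A, B(-4, 3))*(1/79 + Z) = 4*(1/79 + 7) = 4*(554/79) = 2216/79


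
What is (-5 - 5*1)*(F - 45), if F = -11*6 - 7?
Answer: 1180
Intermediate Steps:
F = -73 (F = -66 - 7 = -73)
(-5 - 5*1)*(F - 45) = (-5 - 5*1)*(-73 - 45) = (-5 - 5)*(-118) = -10*(-118) = 1180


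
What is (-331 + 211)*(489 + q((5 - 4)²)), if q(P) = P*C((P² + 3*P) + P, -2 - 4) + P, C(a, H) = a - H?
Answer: -60120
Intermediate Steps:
q(P) = P + P*(6 + P² + 4*P) (q(P) = P*(((P² + 3*P) + P) - (-2 - 4)) + P = P*((P² + 4*P) - 1*(-6)) + P = P*((P² + 4*P) + 6) + P = P*(6 + P² + 4*P) + P = P + P*(6 + P² + 4*P))
(-331 + 211)*(489 + q((5 - 4)²)) = (-331 + 211)*(489 + (5 - 4)²*(7 + (5 - 4)²*(4 + (5 - 4)²))) = -120*(489 + 1²*(7 + 1²*(4 + 1²))) = -120*(489 + 1*(7 + 1*(4 + 1))) = -120*(489 + 1*(7 + 1*5)) = -120*(489 + 1*(7 + 5)) = -120*(489 + 1*12) = -120*(489 + 12) = -120*501 = -60120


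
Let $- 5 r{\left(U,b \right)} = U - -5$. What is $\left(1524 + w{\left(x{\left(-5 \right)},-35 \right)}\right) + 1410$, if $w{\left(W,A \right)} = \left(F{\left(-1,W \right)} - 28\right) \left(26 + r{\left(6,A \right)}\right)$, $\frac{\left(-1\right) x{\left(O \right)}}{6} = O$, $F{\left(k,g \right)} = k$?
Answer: $\frac{11219}{5} \approx 2243.8$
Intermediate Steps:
$r{\left(U,b \right)} = -1 - \frac{U}{5}$ ($r{\left(U,b \right)} = - \frac{U - -5}{5} = - \frac{U + 5}{5} = - \frac{5 + U}{5} = -1 - \frac{U}{5}$)
$x{\left(O \right)} = - 6 O$
$w{\left(W,A \right)} = - \frac{3451}{5}$ ($w{\left(W,A \right)} = \left(-1 - 28\right) \left(26 - \frac{11}{5}\right) = - 29 \left(26 - \frac{11}{5}\right) = \left(-29\right) \frac{119}{5} = - \frac{3451}{5}$)
$\left(1524 + w{\left(x{\left(-5 \right)},-35 \right)}\right) + 1410 = \left(1524 - \frac{3451}{5}\right) + 1410 = \frac{4169}{5} + 1410 = \frac{11219}{5}$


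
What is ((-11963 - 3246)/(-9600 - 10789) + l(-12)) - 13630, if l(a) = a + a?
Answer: -278376197/20389 ≈ -13653.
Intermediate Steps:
l(a) = 2*a
((-11963 - 3246)/(-9600 - 10789) + l(-12)) - 13630 = ((-11963 - 3246)/(-9600 - 10789) + 2*(-12)) - 13630 = (-15209/(-20389) - 24) - 13630 = (-15209*(-1/20389) - 24) - 13630 = (15209/20389 - 24) - 13630 = -474127/20389 - 13630 = -278376197/20389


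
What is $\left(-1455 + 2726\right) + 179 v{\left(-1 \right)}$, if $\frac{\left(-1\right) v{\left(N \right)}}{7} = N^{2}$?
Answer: $18$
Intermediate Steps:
$v{\left(N \right)} = - 7 N^{2}$
$\left(-1455 + 2726\right) + 179 v{\left(-1 \right)} = \left(-1455 + 2726\right) + 179 \left(- 7 \left(-1\right)^{2}\right) = 1271 + 179 \left(\left(-7\right) 1\right) = 1271 + 179 \left(-7\right) = 1271 - 1253 = 18$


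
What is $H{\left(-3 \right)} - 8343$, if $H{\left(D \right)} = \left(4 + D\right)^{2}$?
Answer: $-8342$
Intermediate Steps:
$H{\left(-3 \right)} - 8343 = \left(4 - 3\right)^{2} - 8343 = 1^{2} - 8343 = 1 - 8343 = -8342$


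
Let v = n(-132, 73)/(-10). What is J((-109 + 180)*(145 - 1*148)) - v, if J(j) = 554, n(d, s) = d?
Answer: 2704/5 ≈ 540.80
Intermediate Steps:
v = 66/5 (v = -132/(-10) = -132*(-1/10) = 66/5 ≈ 13.200)
J((-109 + 180)*(145 - 1*148)) - v = 554 - 1*66/5 = 554 - 66/5 = 2704/5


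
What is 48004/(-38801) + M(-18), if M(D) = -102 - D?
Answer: -3307288/38801 ≈ -85.237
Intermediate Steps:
48004/(-38801) + M(-18) = 48004/(-38801) + (-102 - 1*(-18)) = 48004*(-1/38801) + (-102 + 18) = -48004/38801 - 84 = -3307288/38801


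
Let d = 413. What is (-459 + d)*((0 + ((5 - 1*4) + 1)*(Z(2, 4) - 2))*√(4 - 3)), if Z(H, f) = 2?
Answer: 0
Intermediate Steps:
(-459 + d)*((0 + ((5 - 1*4) + 1)*(Z(2, 4) - 2))*√(4 - 3)) = (-459 + 413)*((0 + ((5 - 1*4) + 1)*(2 - 2))*√(4 - 3)) = -46*(0 + ((5 - 4) + 1)*0)*√1 = -46*(0 + (1 + 1)*0) = -46*(0 + 2*0) = -46*(0 + 0) = -0 = -46*0 = 0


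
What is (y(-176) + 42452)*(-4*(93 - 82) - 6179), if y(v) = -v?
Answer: -265274044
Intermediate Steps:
(y(-176) + 42452)*(-4*(93 - 82) - 6179) = (-1*(-176) + 42452)*(-4*(93 - 82) - 6179) = (176 + 42452)*(-4*11 - 6179) = 42628*(-44 - 6179) = 42628*(-6223) = -265274044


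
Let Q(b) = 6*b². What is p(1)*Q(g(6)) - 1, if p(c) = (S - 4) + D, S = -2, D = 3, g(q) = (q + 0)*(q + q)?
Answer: -93313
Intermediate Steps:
g(q) = 2*q² (g(q) = q*(2*q) = 2*q²)
p(c) = -3 (p(c) = (-2 - 4) + 3 = -6 + 3 = -3)
p(1)*Q(g(6)) - 1 = -18*(2*6²)² - 1 = -18*(2*36)² - 1 = -18*72² - 1 = -18*5184 - 1 = -3*31104 - 1 = -93312 - 1 = -93313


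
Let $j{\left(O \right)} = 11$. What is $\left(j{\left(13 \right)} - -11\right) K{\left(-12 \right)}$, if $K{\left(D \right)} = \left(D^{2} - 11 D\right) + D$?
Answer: $5808$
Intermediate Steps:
$K{\left(D \right)} = D^{2} - 10 D$
$\left(j{\left(13 \right)} - -11\right) K{\left(-12 \right)} = \left(11 - -11\right) \left(- 12 \left(-10 - 12\right)\right) = \left(11 + \left(-30 + 41\right)\right) \left(\left(-12\right) \left(-22\right)\right) = \left(11 + 11\right) 264 = 22 \cdot 264 = 5808$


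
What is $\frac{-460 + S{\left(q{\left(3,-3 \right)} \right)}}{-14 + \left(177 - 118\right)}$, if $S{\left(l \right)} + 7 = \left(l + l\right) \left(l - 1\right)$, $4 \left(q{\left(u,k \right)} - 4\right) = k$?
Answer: $- \frac{3619}{360} \approx -10.053$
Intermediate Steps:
$q{\left(u,k \right)} = 4 + \frac{k}{4}$
$S{\left(l \right)} = -7 + 2 l \left(-1 + l\right)$ ($S{\left(l \right)} = -7 + \left(l + l\right) \left(l - 1\right) = -7 + 2 l \left(-1 + l\right)$)
$\frac{-460 + S{\left(q{\left(3,-3 \right)} \right)}}{-14 + \left(177 - 118\right)} = \frac{-460 - \left(7 - 2 \left(4 + \frac{1}{4} \left(-3\right)\right)^{2} + 2 \left(4 + \frac{1}{4} \left(-3\right)\right)\right)}{-14 + \left(177 - 118\right)} = \frac{-460 - \left(7 - 2 \left(4 - \frac{3}{4}\right)^{2} + 2 \left(4 - \frac{3}{4}\right)\right)}{-14 + \left(177 - 118\right)} = \frac{-460 - \left(\frac{27}{2} - \frac{169}{8}\right)}{-14 + 59} = \frac{-460 - - \frac{61}{8}}{45} = \left(-460 - - \frac{61}{8}\right) \frac{1}{45} = \left(-460 + \frac{61}{8}\right) \frac{1}{45} = \left(- \frac{3619}{8}\right) \frac{1}{45} = - \frac{3619}{360}$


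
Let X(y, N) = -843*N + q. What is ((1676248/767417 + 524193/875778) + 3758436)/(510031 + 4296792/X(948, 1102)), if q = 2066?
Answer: 376672725840860790945/51115112429949896408 ≈ 7.3691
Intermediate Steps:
X(y, N) = 2066 - 843*N (X(y, N) = -843*N + 2066 = 2066 - 843*N)
((1676248/767417 + 524193/875778) + 3758436)/(510031 + 4296792/X(948, 1102)) = ((1676248/767417 + 524193/875778) + 3758436)/(510031 + 4296792/(2066 - 843*1102)) = ((1676248*(1/767417) + 524193*(1/875778)) + 3758436)/(510031 + 4296792/(2066 - 928986)) = ((6472/2963 + 174731/291926) + 3758436)/(510031 + 4296792/(-926920)) = (2407073025/864976738 + 3758436)/(510031 + 4296792*(-1/926920)) = 3250962118334793/(864976738*(510031 - 537099/115865)) = 3250962118334793/(864976738*(59094204716/115865)) = (3250962118334793/864976738)*(115865/59094204716) = 376672725840860790945/51115112429949896408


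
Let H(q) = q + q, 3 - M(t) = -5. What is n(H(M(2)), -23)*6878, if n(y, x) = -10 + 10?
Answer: 0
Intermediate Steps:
M(t) = 8 (M(t) = 3 - 1*(-5) = 3 + 5 = 8)
H(q) = 2*q
n(y, x) = 0
n(H(M(2)), -23)*6878 = 0*6878 = 0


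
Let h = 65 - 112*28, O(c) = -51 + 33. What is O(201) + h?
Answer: -3089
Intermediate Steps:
O(c) = -18
h = -3071 (h = 65 - 3136 = -3071)
O(201) + h = -18 - 3071 = -3089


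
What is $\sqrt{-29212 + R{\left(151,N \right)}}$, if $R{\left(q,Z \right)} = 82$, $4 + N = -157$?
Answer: $i \sqrt{29130} \approx 170.68 i$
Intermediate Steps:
$N = -161$ ($N = -4 - 157 = -161$)
$\sqrt{-29212 + R{\left(151,N \right)}} = \sqrt{-29212 + 82} = \sqrt{-29130} = i \sqrt{29130}$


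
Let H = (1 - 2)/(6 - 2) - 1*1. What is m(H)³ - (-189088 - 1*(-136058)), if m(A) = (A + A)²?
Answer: 3409545/64 ≈ 53274.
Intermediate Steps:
H = -5/4 (H = -1/4 - 1 = -1*¼ - 1 = -¼ - 1 = -5/4 ≈ -1.2500)
m(A) = 4*A² (m(A) = (2*A)² = 4*A²)
m(H)³ - (-189088 - 1*(-136058)) = (4*(-5/4)²)³ - (-189088 - 1*(-136058)) = (4*(25/16))³ - (-189088 + 136058) = (25/4)³ - 1*(-53030) = 15625/64 + 53030 = 3409545/64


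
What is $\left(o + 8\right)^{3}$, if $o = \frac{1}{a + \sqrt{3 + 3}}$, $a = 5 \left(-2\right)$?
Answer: $\frac{102132961}{207646} - \frac{825849 \sqrt{6}}{415292} \approx 486.99$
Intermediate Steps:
$a = -10$
$o = \frac{1}{-10 + \sqrt{6}}$ ($o = \frac{1}{-10 + \sqrt{3 + 3}} = \frac{1}{-10 + \sqrt{6}} \approx -0.13244$)
$\left(o + 8\right)^{3} = \left(\left(- \frac{5}{47} - \frac{\sqrt{6}}{94}\right) + 8\right)^{3} = \left(\frac{371}{47} - \frac{\sqrt{6}}{94}\right)^{3}$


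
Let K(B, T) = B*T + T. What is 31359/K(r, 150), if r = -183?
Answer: -10453/9100 ≈ -1.1487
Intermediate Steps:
K(B, T) = T + B*T
31359/K(r, 150) = 31359/((150*(1 - 183))) = 31359/((150*(-182))) = 31359/(-27300) = 31359*(-1/27300) = -10453/9100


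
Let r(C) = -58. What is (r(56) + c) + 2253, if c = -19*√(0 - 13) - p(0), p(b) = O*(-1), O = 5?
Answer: 2200 - 19*I*√13 ≈ 2200.0 - 68.505*I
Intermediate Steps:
p(b) = -5 (p(b) = 5*(-1) = -5)
c = 5 - 19*I*√13 (c = -19*√(0 - 13) - (-5) = -19*I*√13 - 1*(-5) = -19*I*√13 + 5 = 5 - 19*I*√13 ≈ 5.0 - 68.505*I)
(r(56) + c) + 2253 = (-58 + (5 - 19*I*√13)) + 2253 = (-53 - 19*I*√13) + 2253 = 2200 - 19*I*√13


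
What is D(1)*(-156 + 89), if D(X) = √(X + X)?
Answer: -67*√2 ≈ -94.752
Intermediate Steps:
D(X) = √2*√X (D(X) = √(2*X) = √2*√X)
D(1)*(-156 + 89) = (√2*√1)*(-156 + 89) = (√2*1)*(-67) = √2*(-67) = -67*√2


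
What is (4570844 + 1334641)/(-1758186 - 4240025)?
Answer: -5905485/5998211 ≈ -0.98454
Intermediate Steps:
(4570844 + 1334641)/(-1758186 - 4240025) = 5905485/(-5998211) = 5905485*(-1/5998211) = -5905485/5998211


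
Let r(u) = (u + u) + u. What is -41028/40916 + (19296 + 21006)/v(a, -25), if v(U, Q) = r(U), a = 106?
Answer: 1286124/10229 ≈ 125.73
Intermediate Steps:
r(u) = 3*u (r(u) = 2*u + u = 3*u)
v(U, Q) = 3*U
-41028/40916 + (19296 + 21006)/v(a, -25) = -41028/40916 + (19296 + 21006)/((3*106)) = -41028*1/40916 + 40302/318 = -10257/10229 + 40302*(1/318) = -10257/10229 + 6717/53 = 1286124/10229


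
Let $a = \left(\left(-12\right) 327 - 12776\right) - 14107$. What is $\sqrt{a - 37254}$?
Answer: $7 i \sqrt{1389} \approx 260.89 i$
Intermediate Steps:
$a = -30807$ ($a = \left(-3924 - 12776\right) - 14107 = -16700 - 14107 = -30807$)
$\sqrt{a - 37254} = \sqrt{-30807 - 37254} = \sqrt{-68061} = 7 i \sqrt{1389}$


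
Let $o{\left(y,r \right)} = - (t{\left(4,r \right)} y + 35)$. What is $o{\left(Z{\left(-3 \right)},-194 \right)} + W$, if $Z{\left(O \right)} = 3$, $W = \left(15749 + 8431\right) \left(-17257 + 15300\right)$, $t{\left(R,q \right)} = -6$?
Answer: $-47320277$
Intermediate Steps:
$W = -47320260$ ($W = 24180 \left(-1957\right) = -47320260$)
$o{\left(y,r \right)} = -35 + 6 y$ ($o{\left(y,r \right)} = - (- 6 y + 35) = - (35 - 6 y) = -35 + 6 y$)
$o{\left(Z{\left(-3 \right)},-194 \right)} + W = \left(-35 + 6 \cdot 3\right) - 47320260 = \left(-35 + 18\right) - 47320260 = -17 - 47320260 = -47320277$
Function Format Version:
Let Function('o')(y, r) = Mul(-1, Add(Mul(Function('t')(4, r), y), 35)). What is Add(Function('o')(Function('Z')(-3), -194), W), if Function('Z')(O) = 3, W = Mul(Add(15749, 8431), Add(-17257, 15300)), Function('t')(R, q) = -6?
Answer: -47320277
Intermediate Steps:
W = -47320260 (W = Mul(24180, -1957) = -47320260)
Function('o')(y, r) = Add(-35, Mul(6, y)) (Function('o')(y, r) = Mul(-1, Add(Mul(-6, y), 35)) = Mul(-1, Add(35, Mul(-6, y))) = Add(-35, Mul(6, y)))
Add(Function('o')(Function('Z')(-3), -194), W) = Add(Add(-35, Mul(6, 3)), -47320260) = Add(Add(-35, 18), -47320260) = Add(-17, -47320260) = -47320277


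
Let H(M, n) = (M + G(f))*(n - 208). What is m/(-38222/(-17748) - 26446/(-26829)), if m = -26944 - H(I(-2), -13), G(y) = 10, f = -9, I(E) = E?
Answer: -22965194736/2863643 ≈ -8019.6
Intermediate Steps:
H(M, n) = (-208 + n)*(10 + M) (H(M, n) = (M + 10)*(n - 208) = (10 + M)*(-208 + n) = (-208 + n)*(10 + M))
m = -25176 (m = -26944 - (-2080 - 208*(-2) + 10*(-13) - 2*(-13)) = -26944 - (-2080 + 416 - 130 + 26) = -26944 - 1*(-1768) = -26944 + 1768 = -25176)
m/(-38222/(-17748) - 26446/(-26829)) = -25176/(-38222/(-17748) - 26446/(-26829)) = -25176/(-38222*(-1/17748) - 26446*(-1/26829)) = -25176/(659/306 + 26446/26829) = -25176/2863643/912186 = -25176*912186/2863643 = -22965194736/2863643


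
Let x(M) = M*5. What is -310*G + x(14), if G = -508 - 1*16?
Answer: 162510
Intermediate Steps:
x(M) = 5*M
G = -524 (G = -508 - 16 = -524)
-310*G + x(14) = -310*(-524) + 5*14 = 162440 + 70 = 162510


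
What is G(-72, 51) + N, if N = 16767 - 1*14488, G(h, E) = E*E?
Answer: 4880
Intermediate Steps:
G(h, E) = E**2
N = 2279 (N = 16767 - 14488 = 2279)
G(-72, 51) + N = 51**2 + 2279 = 2601 + 2279 = 4880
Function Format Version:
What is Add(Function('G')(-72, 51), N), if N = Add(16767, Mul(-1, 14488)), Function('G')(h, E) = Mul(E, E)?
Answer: 4880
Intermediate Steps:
Function('G')(h, E) = Pow(E, 2)
N = 2279 (N = Add(16767, -14488) = 2279)
Add(Function('G')(-72, 51), N) = Add(Pow(51, 2), 2279) = Add(2601, 2279) = 4880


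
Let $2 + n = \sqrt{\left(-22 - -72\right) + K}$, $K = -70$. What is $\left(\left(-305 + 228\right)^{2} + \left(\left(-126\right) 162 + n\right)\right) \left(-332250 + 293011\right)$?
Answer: $568376915 - 78478 i \sqrt{5} \approx 5.6838 \cdot 10^{8} - 1.7548 \cdot 10^{5} i$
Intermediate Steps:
$n = -2 + 2 i \sqrt{5}$ ($n = -2 + \sqrt{\left(-22 - -72\right) - 70} = -2 + \sqrt{\left(-22 + 72\right) - 70} = -2 + \sqrt{50 - 70} = -2 + \sqrt{-20} = -2 + 2 i \sqrt{5} \approx -2.0 + 4.4721 i$)
$\left(\left(-305 + 228\right)^{2} + \left(\left(-126\right) 162 + n\right)\right) \left(-332250 + 293011\right) = \left(\left(-305 + 228\right)^{2} - \left(20414 - 2 i \sqrt{5}\right)\right) \left(-332250 + 293011\right) = \left(\left(-77\right)^{2} - \left(20414 - 2 i \sqrt{5}\right)\right) \left(-39239\right) = \left(5929 - \left(20414 - 2 i \sqrt{5}\right)\right) \left(-39239\right) = \left(-14485 + 2 i \sqrt{5}\right) \left(-39239\right) = 568376915 - 78478 i \sqrt{5}$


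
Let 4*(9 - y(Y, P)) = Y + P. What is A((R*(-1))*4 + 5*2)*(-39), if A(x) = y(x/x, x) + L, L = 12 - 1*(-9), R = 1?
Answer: -4407/4 ≈ -1101.8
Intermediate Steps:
y(Y, P) = 9 - P/4 - Y/4 (y(Y, P) = 9 - (Y + P)/4 = 9 - (P + Y)/4 = 9 + (-P/4 - Y/4) = 9 - P/4 - Y/4)
L = 21 (L = 12 + 9 = 21)
A(x) = 119/4 - x/4 (A(x) = (9 - x/4 - x/(4*x)) + 21 = (9 - x/4 - ¼*1) + 21 = (9 - x/4 - ¼) + 21 = (35/4 - x/4) + 21 = 119/4 - x/4)
A((R*(-1))*4 + 5*2)*(-39) = (119/4 - ((1*(-1))*4 + 5*2)/4)*(-39) = (119/4 - (-1*4 + 10)/4)*(-39) = (119/4 - (-4 + 10)/4)*(-39) = (119/4 - ¼*6)*(-39) = (119/4 - 3/2)*(-39) = (113/4)*(-39) = -4407/4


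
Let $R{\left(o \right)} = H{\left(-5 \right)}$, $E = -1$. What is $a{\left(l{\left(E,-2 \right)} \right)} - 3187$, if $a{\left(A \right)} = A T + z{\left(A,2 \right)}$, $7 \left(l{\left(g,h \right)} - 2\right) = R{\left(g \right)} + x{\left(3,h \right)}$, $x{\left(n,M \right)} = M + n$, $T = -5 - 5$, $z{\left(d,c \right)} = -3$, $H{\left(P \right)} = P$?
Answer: $- \frac{22430}{7} \approx -3204.3$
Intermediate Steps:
$R{\left(o \right)} = -5$
$T = -10$ ($T = -5 - 5 = -10$)
$l{\left(g,h \right)} = \frac{12}{7} + \frac{h}{7}$ ($l{\left(g,h \right)} = 2 + \frac{-5 + \left(h + 3\right)}{7} = 2 + \frac{-5 + \left(3 + h\right)}{7} = 2 + \frac{-2 + h}{7} = 2 + \left(- \frac{2}{7} + \frac{h}{7}\right) = \frac{12}{7} + \frac{h}{7}$)
$a{\left(A \right)} = -3 - 10 A$ ($a{\left(A \right)} = A \left(-10\right) - 3 = - 10 A - 3 = -3 - 10 A$)
$a{\left(l{\left(E,-2 \right)} \right)} - 3187 = \left(-3 - 10 \left(\frac{12}{7} + \frac{1}{7} \left(-2\right)\right)\right) - 3187 = \left(-3 - 10 \left(\frac{12}{7} - \frac{2}{7}\right)\right) - 3187 = \left(-3 - \frac{100}{7}\right) - 3187 = - \frac{121}{7} - 3187 = - \frac{22430}{7}$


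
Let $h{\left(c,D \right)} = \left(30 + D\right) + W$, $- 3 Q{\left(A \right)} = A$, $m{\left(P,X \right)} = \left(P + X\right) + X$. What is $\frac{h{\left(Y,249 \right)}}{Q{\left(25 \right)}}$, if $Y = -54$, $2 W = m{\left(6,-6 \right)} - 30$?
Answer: $- \frac{783}{25} \approx -31.32$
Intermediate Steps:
$m{\left(P,X \right)} = P + 2 X$
$W = -18$ ($W = \frac{\left(6 + 2 \left(-6\right)\right) - 30}{2} = \frac{\left(6 - 12\right) - 30}{2} = \frac{-6 - 30}{2} = \frac{1}{2} \left(-36\right) = -18$)
$Q{\left(A \right)} = - \frac{A}{3}$
$h{\left(c,D \right)} = 12 + D$ ($h{\left(c,D \right)} = \left(30 + D\right) - 18 = 12 + D$)
$\frac{h{\left(Y,249 \right)}}{Q{\left(25 \right)}} = \frac{12 + 249}{\left(- \frac{1}{3}\right) 25} = \frac{261}{- \frac{25}{3}} = 261 \left(- \frac{3}{25}\right) = - \frac{783}{25}$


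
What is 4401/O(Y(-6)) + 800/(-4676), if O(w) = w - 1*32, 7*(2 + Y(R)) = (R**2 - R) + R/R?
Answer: -12017461/75985 ≈ -158.16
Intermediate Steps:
Y(R) = -13/7 - R/7 + R**2/7 (Y(R) = -2 + ((R**2 - R) + R/R)/7 = -2 + ((R**2 - R) + 1)/7 = -2 + (1 + R**2 - R)/7 = -2 + (1/7 - R/7 + R**2/7) = -13/7 - R/7 + R**2/7)
O(w) = -32 + w (O(w) = w - 32 = -32 + w)
4401/O(Y(-6)) + 800/(-4676) = 4401/(-32 + (-13/7 - 1/7*(-6) + (1/7)*(-6)**2)) + 800/(-4676) = 4401/(-32 + (-13/7 + 6/7 + (1/7)*36)) + 800*(-1/4676) = 4401/(-32 + (-13/7 + 6/7 + 36/7)) - 200/1169 = 4401/(-32 + 29/7) - 200/1169 = 4401/(-195/7) - 200/1169 = 4401*(-7/195) - 200/1169 = -10269/65 - 200/1169 = -12017461/75985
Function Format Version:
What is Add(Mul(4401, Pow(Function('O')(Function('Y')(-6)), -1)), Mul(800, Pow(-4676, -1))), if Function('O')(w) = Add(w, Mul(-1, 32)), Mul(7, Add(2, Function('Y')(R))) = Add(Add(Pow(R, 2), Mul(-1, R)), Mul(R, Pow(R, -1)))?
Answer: Rational(-12017461, 75985) ≈ -158.16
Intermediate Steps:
Function('Y')(R) = Add(Rational(-13, 7), Mul(Rational(-1, 7), R), Mul(Rational(1, 7), Pow(R, 2))) (Function('Y')(R) = Add(-2, Mul(Rational(1, 7), Add(Add(Pow(R, 2), Mul(-1, R)), Mul(R, Pow(R, -1))))) = Add(-2, Mul(Rational(1, 7), Add(Add(Pow(R, 2), Mul(-1, R)), 1))) = Add(-2, Mul(Rational(1, 7), Add(1, Pow(R, 2), Mul(-1, R)))) = Add(-2, Add(Rational(1, 7), Mul(Rational(-1, 7), R), Mul(Rational(1, 7), Pow(R, 2)))) = Add(Rational(-13, 7), Mul(Rational(-1, 7), R), Mul(Rational(1, 7), Pow(R, 2))))
Function('O')(w) = Add(-32, w) (Function('O')(w) = Add(w, -32) = Add(-32, w))
Add(Mul(4401, Pow(Function('O')(Function('Y')(-6)), -1)), Mul(800, Pow(-4676, -1))) = Add(Mul(4401, Pow(Add(-32, Add(Rational(-13, 7), Mul(Rational(-1, 7), -6), Mul(Rational(1, 7), Pow(-6, 2)))), -1)), Mul(800, Pow(-4676, -1))) = Add(Mul(4401, Pow(Add(-32, Add(Rational(-13, 7), Rational(6, 7), Mul(Rational(1, 7), 36))), -1)), Mul(800, Rational(-1, 4676))) = Add(Mul(4401, Pow(Add(-32, Add(Rational(-13, 7), Rational(6, 7), Rational(36, 7))), -1)), Rational(-200, 1169)) = Add(Mul(4401, Pow(Add(-32, Rational(29, 7)), -1)), Rational(-200, 1169)) = Add(Mul(4401, Pow(Rational(-195, 7), -1)), Rational(-200, 1169)) = Add(Mul(4401, Rational(-7, 195)), Rational(-200, 1169)) = Add(Rational(-10269, 65), Rational(-200, 1169)) = Rational(-12017461, 75985)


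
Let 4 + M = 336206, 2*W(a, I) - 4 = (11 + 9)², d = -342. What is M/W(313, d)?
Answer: 168101/101 ≈ 1664.4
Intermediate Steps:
W(a, I) = 202 (W(a, I) = 2 + (11 + 9)²/2 = 2 + (½)*20² = 2 + (½)*400 = 2 + 200 = 202)
M = 336202 (M = -4 + 336206 = 336202)
M/W(313, d) = 336202/202 = 336202*(1/202) = 168101/101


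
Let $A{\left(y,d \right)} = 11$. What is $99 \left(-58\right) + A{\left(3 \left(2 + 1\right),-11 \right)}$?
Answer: $-5731$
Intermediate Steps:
$99 \left(-58\right) + A{\left(3 \left(2 + 1\right),-11 \right)} = 99 \left(-58\right) + 11 = -5742 + 11 = -5731$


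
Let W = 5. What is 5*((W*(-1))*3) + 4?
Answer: -71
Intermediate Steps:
5*((W*(-1))*3) + 4 = 5*((5*(-1))*3) + 4 = 5*(-5*3) + 4 = 5*(-15) + 4 = -75 + 4 = -71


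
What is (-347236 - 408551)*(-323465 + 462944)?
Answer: -105416414973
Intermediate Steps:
(-347236 - 408551)*(-323465 + 462944) = -755787*139479 = -105416414973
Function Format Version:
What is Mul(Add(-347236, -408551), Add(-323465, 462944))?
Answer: -105416414973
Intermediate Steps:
Mul(Add(-347236, -408551), Add(-323465, 462944)) = Mul(-755787, 139479) = -105416414973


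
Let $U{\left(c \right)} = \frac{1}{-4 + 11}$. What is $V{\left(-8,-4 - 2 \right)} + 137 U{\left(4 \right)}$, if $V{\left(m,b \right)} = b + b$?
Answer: $\frac{53}{7} \approx 7.5714$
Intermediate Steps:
$U{\left(c \right)} = \frac{1}{7}$
$V{\left(m,b \right)} = 2 b$
$V{\left(-8,-4 - 2 \right)} + 137 U{\left(4 \right)} = 2 \left(-4 - 2\right) + 137 \cdot \frac{1}{7} = 2 \left(-4 - 2\right) + \frac{137}{7} = 2 \left(-6\right) + \frac{137}{7} = -12 + \frac{137}{7} = \frac{53}{7}$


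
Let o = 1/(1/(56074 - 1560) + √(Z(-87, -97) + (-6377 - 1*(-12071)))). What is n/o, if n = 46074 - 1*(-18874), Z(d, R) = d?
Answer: 32474/27257 + 194844*√623 ≈ 4.8633e+6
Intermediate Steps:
n = 64948 (n = 46074 + 18874 = 64948)
o = 1/(1/54514 + 3*√623) (o = 1/(1/(56074 - 1560) + √(-87 + (-6377 - 1*(-12071)))) = 1/(1/54514 + √(-87 + (-6377 + 12071))) = 1/(1/54514 + √(-87 + 5694)) = 1/(1/54514 + √5607) = 1/(1/54514 + 3*√623) ≈ 0.013355)
n/o = 64948/(-54514/16662749130971 + 8915328588*√623/16662749130971)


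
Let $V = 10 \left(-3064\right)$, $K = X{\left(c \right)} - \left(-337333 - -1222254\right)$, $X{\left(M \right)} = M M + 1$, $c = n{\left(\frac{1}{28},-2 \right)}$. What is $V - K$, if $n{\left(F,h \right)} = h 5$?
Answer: $854180$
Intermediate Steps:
$n{\left(F,h \right)} = 5 h$
$c = -10$ ($c = 5 \left(-2\right) = -10$)
$X{\left(M \right)} = 1 + M^{2}$ ($X{\left(M \right)} = M^{2} + 1 = 1 + M^{2}$)
$K = -884820$ ($K = \left(1 + \left(-10\right)^{2}\right) - \left(-337333 - -1222254\right) = \left(1 + 100\right) - \left(-337333 + 1222254\right) = 101 - 884921 = -884820$)
$V = -30640$
$V - K = -30640 - -884820 = -30640 + 884820 = 854180$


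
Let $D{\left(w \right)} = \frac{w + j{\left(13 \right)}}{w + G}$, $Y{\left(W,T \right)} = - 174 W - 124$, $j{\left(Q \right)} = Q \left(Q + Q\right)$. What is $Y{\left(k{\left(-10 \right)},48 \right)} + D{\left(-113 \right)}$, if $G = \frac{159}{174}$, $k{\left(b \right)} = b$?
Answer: $\frac{3497522}{2167} \approx 1614.0$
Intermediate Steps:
$j{\left(Q \right)} = 2 Q^{2}$ ($j{\left(Q \right)} = Q 2 Q = 2 Q^{2}$)
$Y{\left(W,T \right)} = -124 - 174 W$
$G = \frac{53}{58}$ ($G = 159 \cdot \frac{1}{174} = \frac{53}{58} \approx 0.91379$)
$D{\left(w \right)} = \frac{338 + w}{\frac{53}{58} + w}$ ($D{\left(w \right)} = \frac{w + 2 \cdot 13^{2}}{w + \frac{53}{58}} = \frac{w + 2 \cdot 169}{\frac{53}{58} + w} = \frac{w + 338}{\frac{53}{58} + w} = \frac{338 + w}{\frac{53}{58} + w}$)
$Y{\left(k{\left(-10 \right)},48 \right)} + D{\left(-113 \right)} = \left(-124 - -1740\right) + \frac{58 \left(338 - 113\right)}{53 + 58 \left(-113\right)} = \left(-124 + 1740\right) + 58 \frac{1}{53 - 6554} \cdot 225 = 1616 + 58 \frac{1}{-6501} \cdot 225 = 1616 + 58 \left(- \frac{1}{6501}\right) 225 = 1616 - \frac{4350}{2167} = \frac{3497522}{2167}$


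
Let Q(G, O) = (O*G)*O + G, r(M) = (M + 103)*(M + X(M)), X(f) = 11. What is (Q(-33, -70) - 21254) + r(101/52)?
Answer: -491124287/2704 ≈ -1.8163e+5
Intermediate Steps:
r(M) = (11 + M)*(103 + M) (r(M) = (M + 103)*(M + 11) = (103 + M)*(11 + M) = (11 + M)*(103 + M))
Q(G, O) = G + G*O² (Q(G, O) = (G*O)*O + G = G*O² + G = G + G*O²)
(Q(-33, -70) - 21254) + r(101/52) = (-33*(1 + (-70)²) - 21254) + (1133 + (101/52)² + 114*(101/52)) = (-33*(1 + 4900) - 21254) + (1133 + (101*(1/52))² + 114*(101*(1/52))) = (-33*4901 - 21254) + (1133 + (101/52)² + 114*(101/52)) = (-161733 - 21254) + (1133 + 10201/2704 + 5757/26) = -182987 + 3672561/2704 = -491124287/2704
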